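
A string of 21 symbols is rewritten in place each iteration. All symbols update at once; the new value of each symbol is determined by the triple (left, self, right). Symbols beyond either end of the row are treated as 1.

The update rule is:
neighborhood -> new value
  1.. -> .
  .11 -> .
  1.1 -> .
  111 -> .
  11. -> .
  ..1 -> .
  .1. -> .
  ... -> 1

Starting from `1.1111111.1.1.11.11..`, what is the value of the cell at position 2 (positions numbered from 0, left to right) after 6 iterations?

1

.....................
.1111111111111111111.
.....................  (repeats iteration 1; period 2)
iteration 6: .1111111111111111111.
position 2 holds 1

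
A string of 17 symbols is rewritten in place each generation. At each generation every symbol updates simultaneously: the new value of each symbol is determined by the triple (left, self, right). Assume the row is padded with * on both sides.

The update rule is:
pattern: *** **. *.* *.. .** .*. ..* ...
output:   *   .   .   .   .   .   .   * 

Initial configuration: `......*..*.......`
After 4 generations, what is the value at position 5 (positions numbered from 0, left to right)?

*

generation 1: .****......*****.
generation 2: ..**..****..***..
generation 3: .......**....*...
generation 4: .*****....**...*.
position 5 holds *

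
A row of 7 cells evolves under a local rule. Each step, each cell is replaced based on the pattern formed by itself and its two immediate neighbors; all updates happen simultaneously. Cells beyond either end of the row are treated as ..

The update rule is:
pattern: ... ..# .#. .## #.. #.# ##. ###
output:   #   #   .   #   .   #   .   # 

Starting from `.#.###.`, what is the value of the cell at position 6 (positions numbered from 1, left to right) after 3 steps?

#.###..
.###..#
###..#.
position 6 holds #

#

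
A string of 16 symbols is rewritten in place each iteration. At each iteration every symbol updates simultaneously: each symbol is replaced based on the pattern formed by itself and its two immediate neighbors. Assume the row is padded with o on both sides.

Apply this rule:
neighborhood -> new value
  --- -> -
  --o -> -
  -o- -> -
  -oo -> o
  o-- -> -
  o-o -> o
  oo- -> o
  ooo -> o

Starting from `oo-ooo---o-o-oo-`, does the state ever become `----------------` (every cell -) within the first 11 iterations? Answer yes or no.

no

oooooo----o-oooo
oooooo-----ooooo
oooooo-----ooooo  (fixed point — unchanged through iteration 11)
iteration 11 is oooooo-----ooooo, still not uniform -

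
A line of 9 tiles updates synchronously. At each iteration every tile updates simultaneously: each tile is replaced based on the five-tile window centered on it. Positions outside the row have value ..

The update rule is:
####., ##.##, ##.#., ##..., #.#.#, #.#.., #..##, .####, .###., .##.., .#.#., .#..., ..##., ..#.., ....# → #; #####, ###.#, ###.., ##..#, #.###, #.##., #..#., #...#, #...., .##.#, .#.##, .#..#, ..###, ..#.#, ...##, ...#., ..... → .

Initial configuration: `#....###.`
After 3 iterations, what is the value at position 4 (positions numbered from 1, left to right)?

iteration 1: ##.#..#.#
iteration 2: #.##...##
iteration 3: ...##..##
position 4 holds #

#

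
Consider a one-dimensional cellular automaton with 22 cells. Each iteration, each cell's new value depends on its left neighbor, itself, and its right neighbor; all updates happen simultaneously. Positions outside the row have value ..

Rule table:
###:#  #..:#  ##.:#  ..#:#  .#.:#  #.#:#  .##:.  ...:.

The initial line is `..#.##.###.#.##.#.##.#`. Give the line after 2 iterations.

#.###.##.#####.####.##

.###.##.#####.####.###
#.###.##.#####.####.##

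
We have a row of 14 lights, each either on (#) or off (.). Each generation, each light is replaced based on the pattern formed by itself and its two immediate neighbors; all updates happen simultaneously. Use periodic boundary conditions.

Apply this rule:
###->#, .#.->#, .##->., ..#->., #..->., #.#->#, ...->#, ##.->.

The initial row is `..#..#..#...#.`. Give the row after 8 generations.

#.#..#..#.#.#.
###..#..######
##...#...#####
#..#.#.#..####
...#####...###
.#..###..#..#.
.#...#...#..#.
.#.#.#.#.#..#.

.#.#.#.#.#..#.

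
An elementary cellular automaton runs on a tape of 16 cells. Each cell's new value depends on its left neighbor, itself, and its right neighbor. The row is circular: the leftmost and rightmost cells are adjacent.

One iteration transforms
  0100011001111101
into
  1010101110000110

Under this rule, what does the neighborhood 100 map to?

1

At position 2 the neighborhood is 100; the next row has 1 there.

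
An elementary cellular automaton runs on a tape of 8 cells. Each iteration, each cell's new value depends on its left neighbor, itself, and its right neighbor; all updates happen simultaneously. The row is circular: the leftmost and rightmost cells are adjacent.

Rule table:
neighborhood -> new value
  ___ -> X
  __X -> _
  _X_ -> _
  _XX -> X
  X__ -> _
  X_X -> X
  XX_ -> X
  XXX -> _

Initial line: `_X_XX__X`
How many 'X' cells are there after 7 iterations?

X_XXX___
_XX_X_X_
_XXX_X__
_X_XX__X  (repeats iteration 0; period 4)
iteration 7: _XXX_X__
count of X: 4

4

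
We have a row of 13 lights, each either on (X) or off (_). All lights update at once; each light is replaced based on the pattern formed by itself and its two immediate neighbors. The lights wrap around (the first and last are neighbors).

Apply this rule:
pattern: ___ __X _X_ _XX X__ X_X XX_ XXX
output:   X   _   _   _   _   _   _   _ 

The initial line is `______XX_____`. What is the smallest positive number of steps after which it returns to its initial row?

XXXXX____XXXX
______XX_____

2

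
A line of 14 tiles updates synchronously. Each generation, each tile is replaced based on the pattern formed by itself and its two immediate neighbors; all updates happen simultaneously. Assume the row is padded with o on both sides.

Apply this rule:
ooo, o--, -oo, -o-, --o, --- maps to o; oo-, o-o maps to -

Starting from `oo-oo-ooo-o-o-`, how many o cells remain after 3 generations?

o--o--oo--o-o-
-oooooo-ooo-o-
-ooooo--oo--o-
count of o: 8

8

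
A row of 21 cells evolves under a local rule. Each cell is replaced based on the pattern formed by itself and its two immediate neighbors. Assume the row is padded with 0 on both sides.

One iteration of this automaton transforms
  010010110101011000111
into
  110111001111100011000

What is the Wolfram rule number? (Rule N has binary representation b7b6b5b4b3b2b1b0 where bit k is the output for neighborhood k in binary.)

position 19: 111 → 0  (bit 7 = 0)
position 7: 110 → 0  (bit 6 = 0)
position 5: 101 → 1  (bit 5 = 1)
position 2: 100 → 0  (bit 4 = 0)
position 6: 011 → 0  (bit 3 = 0)
position 1: 010 → 1  (bit 2 = 1)
position 0: 001 → 1  (bit 1 = 1)
position 16: 000 → 1  (bit 0 = 1)
bits b7..b0 = 00100111 = 39

39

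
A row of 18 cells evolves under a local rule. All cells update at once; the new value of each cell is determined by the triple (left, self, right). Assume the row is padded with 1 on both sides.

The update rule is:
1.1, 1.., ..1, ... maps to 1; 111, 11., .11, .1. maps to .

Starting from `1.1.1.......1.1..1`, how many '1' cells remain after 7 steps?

.1.1.1111111.1.11.
1.1.1.......1.1..1  (repeats step 0; period 2)
step 7: .1.1.1111111.1.11.
count of 1: 12

12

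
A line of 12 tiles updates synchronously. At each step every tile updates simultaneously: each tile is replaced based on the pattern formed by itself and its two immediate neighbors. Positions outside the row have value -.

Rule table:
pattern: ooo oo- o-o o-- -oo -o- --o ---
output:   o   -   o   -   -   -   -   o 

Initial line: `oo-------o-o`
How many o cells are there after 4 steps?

6

step 1: ---ooooo--o-
step 2: oo--ooo-----
step 3: -----o--oooo
step 4: oooo-----oo-
count of o: 6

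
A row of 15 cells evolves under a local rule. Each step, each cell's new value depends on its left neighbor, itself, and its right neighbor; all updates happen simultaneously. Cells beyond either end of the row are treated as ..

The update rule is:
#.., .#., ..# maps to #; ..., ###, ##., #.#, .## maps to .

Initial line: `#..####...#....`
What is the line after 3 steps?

..####..#..###.

###....#.###...
...#..##....#..
..####..#..###.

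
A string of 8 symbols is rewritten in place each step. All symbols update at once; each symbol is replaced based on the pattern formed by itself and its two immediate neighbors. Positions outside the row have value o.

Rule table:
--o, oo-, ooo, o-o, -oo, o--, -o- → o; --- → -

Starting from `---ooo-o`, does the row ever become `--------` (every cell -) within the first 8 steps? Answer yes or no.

no

o-oooooo
oooooooo
oooooooo  (fixed point — unchanged through step 8)
step 8 is oooooooo, still not uniform -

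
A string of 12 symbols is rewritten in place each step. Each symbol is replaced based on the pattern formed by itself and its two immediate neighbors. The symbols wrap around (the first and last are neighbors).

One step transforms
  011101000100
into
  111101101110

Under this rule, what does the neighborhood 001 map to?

At position 0 the neighborhood is 001; the next row has 1 there.

1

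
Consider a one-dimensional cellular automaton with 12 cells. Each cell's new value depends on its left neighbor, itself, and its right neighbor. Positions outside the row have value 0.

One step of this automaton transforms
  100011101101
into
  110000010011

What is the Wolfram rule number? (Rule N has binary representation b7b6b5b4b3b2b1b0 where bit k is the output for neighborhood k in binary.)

52

position 5: 111 → 0  (bit 7 = 0)
position 6: 110 → 0  (bit 6 = 0)
position 7: 101 → 1  (bit 5 = 1)
position 1: 100 → 1  (bit 4 = 1)
position 4: 011 → 0  (bit 3 = 0)
position 0: 010 → 1  (bit 2 = 1)
position 3: 001 → 0  (bit 1 = 0)
position 2: 000 → 0  (bit 0 = 0)
bits b7..b0 = 00110100 = 52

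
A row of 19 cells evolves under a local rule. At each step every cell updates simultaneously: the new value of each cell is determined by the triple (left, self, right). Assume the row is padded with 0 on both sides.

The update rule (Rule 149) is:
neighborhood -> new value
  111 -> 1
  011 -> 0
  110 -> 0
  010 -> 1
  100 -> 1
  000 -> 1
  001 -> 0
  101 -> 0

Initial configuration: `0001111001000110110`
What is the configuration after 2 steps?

0010000100101111101

1100110101110000001
0010000100101111101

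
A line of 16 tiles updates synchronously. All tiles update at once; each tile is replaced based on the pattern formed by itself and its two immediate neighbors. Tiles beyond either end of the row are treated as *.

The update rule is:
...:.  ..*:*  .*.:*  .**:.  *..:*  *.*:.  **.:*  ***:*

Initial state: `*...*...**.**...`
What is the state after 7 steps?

**.***.*.*..**.*
**..**.*.***.*..
****.*.*..**.***
****.*.***.*..**
****.*..**.***.*
****.***.*..**..
****..**.***.***

****..**.***.***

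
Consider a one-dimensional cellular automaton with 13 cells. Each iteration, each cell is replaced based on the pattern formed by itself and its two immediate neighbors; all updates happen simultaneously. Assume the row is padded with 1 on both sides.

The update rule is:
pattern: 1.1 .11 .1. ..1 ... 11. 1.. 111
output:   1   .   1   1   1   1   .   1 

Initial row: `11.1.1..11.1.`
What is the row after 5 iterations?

111111111111.

111111.1.1111
111111111.111
1111111111.11
11111111111.1
111111111111.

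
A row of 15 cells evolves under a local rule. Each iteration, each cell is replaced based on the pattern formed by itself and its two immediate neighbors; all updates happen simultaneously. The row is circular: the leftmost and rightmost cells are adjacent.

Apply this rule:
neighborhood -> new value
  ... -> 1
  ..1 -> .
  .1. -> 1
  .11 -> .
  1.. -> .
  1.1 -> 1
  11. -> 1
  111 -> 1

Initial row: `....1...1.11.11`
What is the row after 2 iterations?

1.111111.11.111

.11.1.1.11.11.1
1.111111.11.111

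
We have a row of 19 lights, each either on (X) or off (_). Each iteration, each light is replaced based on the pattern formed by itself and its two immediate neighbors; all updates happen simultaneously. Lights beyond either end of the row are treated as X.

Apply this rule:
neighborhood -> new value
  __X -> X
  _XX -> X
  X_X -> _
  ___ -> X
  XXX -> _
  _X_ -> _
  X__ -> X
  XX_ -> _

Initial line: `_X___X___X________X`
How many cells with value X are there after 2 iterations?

5

iteration 1: __XXX_XXX_XXXXXXXXX
iteration 2: XXX___X___X________
count of X: 5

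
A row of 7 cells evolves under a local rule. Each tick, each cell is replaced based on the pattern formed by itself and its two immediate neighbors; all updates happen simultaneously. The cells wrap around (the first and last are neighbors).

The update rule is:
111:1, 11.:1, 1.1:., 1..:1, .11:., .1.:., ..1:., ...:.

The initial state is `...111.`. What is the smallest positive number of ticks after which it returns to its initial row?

....111
1....11
11....1
111....
.111...
..111..
...111.

7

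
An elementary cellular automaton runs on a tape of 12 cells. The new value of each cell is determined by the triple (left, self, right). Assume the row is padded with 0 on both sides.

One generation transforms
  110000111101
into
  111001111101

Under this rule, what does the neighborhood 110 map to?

At position 1 the neighborhood is 110; the next row has 1 there.

1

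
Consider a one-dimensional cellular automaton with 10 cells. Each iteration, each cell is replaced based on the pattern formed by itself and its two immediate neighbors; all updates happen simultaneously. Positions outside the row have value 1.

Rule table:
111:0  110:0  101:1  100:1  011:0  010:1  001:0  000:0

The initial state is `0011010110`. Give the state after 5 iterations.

iteration 1: 1000111001
iteration 2: 0100000100
iteration 3: 1110000110
iteration 4: 0001000001
iteration 5: 1001100000

1001100000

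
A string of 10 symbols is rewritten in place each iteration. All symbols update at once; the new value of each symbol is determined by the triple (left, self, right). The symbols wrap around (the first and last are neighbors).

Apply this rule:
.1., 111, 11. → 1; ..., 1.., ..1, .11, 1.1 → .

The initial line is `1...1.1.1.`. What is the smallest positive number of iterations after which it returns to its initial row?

iteration 1: 1...1.1.1.

1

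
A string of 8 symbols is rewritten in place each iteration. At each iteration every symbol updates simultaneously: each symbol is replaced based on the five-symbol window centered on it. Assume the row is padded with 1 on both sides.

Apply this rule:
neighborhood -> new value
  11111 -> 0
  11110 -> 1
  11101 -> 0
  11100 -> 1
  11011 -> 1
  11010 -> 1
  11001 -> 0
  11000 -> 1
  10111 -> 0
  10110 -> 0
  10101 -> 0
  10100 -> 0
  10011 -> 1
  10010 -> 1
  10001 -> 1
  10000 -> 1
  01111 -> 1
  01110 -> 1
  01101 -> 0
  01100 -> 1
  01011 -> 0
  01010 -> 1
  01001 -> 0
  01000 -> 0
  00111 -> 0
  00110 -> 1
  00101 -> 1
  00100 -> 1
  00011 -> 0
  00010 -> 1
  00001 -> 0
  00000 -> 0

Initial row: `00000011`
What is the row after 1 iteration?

11000001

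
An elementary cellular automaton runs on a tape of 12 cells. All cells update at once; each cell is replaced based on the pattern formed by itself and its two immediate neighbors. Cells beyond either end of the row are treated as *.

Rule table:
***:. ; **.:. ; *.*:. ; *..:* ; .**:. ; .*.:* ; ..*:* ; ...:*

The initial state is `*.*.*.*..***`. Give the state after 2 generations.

***.*....***

..*.*.***...
***.*....***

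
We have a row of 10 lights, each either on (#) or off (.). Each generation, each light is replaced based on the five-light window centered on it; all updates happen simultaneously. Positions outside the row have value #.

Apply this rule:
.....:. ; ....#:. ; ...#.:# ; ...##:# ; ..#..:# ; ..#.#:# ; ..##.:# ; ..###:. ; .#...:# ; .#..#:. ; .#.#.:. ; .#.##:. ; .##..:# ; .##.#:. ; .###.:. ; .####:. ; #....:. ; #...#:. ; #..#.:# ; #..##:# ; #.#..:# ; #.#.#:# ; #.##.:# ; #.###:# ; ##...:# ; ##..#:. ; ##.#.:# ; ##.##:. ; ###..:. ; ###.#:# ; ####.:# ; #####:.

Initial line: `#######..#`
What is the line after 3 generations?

.#.##..#..

.....#..#.
#...##.##.
.#.##..#..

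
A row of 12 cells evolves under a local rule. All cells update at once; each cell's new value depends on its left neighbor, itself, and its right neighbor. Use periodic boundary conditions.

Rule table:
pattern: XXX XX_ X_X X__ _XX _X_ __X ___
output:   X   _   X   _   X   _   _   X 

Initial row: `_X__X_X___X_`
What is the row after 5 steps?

X__X_XX_XXXX

_____X__X___
XXXX______XX
XXX__XXXX_XX
XX___XXX_XXX
X__X_XX_XXXX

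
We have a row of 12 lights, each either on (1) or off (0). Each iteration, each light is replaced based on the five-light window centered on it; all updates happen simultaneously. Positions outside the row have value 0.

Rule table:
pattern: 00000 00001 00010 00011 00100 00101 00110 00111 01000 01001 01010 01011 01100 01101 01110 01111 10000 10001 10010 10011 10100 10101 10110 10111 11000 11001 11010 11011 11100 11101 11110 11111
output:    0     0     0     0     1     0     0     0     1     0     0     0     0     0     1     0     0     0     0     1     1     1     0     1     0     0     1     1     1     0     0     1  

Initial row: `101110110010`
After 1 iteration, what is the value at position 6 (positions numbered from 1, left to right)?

iteration 1: 001101000011
position 6 holds 1

1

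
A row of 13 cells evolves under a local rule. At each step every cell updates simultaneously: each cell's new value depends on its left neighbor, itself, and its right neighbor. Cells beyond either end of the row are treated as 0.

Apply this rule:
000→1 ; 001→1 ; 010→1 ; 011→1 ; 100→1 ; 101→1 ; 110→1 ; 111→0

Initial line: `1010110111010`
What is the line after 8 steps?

step 1: 1111111101111
step 2: 1000000111001
step 3: 1111111101111  (repeats step 1; period 2)
step 8: 1000000111001

1000000111001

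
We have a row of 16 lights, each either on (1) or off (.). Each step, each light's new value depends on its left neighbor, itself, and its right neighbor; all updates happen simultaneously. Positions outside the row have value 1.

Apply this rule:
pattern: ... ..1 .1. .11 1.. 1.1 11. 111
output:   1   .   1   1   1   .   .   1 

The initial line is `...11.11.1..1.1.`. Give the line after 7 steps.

step 1: 11.1..1..11.1.1.
step 2: 1..11.11.1..1.1.
step 3: .1.1..1..11.1.1.
step 4: .1.11.11.1..1.1.
step 5: .1.1..1..11.1.1.  (repeats step 3; period 2)
step 7: .1.1..1..11.1.1.

.1.1..1..11.1.1.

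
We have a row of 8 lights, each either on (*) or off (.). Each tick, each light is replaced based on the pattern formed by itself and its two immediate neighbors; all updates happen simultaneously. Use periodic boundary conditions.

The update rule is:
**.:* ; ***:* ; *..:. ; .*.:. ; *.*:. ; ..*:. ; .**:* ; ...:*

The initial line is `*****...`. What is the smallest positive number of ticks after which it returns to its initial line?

2

tick 1: *****.*.
tick 2: *****...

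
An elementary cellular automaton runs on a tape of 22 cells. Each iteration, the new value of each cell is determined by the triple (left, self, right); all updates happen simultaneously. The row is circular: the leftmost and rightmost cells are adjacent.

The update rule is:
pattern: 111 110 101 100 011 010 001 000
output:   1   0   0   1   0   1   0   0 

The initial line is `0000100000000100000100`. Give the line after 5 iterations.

0110000011000000011000

iteration 1: 0000110000000110000110
iteration 2: 0000001000000001000001
iteration 3: 1000001100000001100001
iteration 4: 0100000010000000010000
iteration 5: 0110000011000000011000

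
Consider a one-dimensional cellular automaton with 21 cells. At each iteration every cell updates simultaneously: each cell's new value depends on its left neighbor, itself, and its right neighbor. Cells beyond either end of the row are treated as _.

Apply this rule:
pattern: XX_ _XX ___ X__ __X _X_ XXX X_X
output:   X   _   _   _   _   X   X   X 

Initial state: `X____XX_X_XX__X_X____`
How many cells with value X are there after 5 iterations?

4

X_____XXXX_X__XXX____
X______XXXXX___XX____
X_______XXXX____X____
X________XXX____X____
X_________XX____X____
count of X: 4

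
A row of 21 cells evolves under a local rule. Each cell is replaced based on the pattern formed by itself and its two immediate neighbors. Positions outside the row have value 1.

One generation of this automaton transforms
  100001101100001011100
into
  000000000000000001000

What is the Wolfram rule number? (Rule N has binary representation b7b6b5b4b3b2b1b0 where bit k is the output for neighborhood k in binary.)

128

position 17: 111 → 1  (bit 7 = 1)
position 0: 110 → 0  (bit 6 = 0)
position 7: 101 → 0  (bit 5 = 0)
position 1: 100 → 0  (bit 4 = 0)
position 5: 011 → 0  (bit 3 = 0)
position 14: 010 → 0  (bit 2 = 0)
position 4: 001 → 0  (bit 1 = 0)
position 2: 000 → 0  (bit 0 = 0)
bits b7..b0 = 10000000 = 128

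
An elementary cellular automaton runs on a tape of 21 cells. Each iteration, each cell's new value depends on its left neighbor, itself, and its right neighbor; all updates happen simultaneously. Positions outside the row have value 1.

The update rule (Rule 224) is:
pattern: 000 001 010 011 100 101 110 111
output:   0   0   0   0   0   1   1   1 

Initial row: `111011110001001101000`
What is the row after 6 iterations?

iteration 1: 111101110000000110000
iteration 2: 111110110000000010000
iteration 3: 111111010000000000000
iteration 4: 111111100000000000000
iteration 5: 111111100000000000000  (fixed point — unchanged through iteration 6)

111111100000000000000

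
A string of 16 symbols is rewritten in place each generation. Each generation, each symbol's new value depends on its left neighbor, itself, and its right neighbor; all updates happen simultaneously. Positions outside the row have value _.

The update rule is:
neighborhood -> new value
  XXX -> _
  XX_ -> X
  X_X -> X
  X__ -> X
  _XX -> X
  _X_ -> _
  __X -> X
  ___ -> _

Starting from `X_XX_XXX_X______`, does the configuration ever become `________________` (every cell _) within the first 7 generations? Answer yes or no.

generation 1: _XXXXX_XX_X_____
generation 2: XX___XXXXX_X____
generation 3: XXX_XX___XX_X___
generation 4: X_XXXXX_XXXX_X__
generation 5: _XX___XXX__XX_X_
generation 6: XXXX_XX_XXXXXX_X
generation 7: X__XXXXXX____XX_
generation 7 is X__XXXXXX____XX_, still not uniform _

no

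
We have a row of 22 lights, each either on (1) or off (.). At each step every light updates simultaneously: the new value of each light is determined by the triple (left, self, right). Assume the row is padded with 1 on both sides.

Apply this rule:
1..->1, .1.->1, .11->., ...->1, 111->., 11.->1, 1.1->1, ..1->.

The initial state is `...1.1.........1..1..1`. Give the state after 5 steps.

.111111111..11..11.11.

step 1: 11.11111111111.11.11..
step 2: .11..........11.11.11.
step 3: 1.1111111111..11.11.11
step 4: 11.........11..11.11..
step 5: .111111111..11..11.11.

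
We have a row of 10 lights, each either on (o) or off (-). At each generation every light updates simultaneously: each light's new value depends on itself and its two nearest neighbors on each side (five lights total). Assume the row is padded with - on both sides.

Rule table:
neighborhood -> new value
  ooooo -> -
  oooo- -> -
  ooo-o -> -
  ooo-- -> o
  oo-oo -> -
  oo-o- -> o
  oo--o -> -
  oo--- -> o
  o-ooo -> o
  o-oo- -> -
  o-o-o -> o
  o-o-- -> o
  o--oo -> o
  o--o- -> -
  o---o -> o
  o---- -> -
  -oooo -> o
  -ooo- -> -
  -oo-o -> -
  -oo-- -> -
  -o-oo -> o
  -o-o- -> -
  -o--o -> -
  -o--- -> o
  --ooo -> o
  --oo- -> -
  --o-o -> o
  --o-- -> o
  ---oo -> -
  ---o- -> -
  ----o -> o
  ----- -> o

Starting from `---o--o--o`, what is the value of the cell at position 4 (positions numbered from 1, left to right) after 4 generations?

oo-o--o--o
--oo--o--o
o-----o--o
oo-oo-o--o
position 4 holds o

o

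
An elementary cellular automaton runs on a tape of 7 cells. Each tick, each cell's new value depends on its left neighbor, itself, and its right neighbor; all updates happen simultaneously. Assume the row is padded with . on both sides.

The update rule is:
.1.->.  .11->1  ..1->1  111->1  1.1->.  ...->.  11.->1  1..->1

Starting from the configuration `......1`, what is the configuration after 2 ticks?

.....1.
....1.1

....1.1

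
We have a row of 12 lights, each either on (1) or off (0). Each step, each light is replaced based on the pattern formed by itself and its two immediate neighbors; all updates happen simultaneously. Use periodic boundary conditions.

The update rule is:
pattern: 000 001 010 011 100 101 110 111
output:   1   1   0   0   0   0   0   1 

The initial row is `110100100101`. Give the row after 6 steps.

100001001000
001110010011
010100100100
100001001001
001110010010
110100100100

110100100100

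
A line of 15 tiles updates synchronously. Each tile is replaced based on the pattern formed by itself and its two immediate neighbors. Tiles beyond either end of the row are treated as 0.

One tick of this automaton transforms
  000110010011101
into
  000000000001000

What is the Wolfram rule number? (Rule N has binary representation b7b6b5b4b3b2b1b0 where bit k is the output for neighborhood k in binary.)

128

position 11: 111 → 1  (bit 7 = 1)
position 4: 110 → 0  (bit 6 = 0)
position 13: 101 → 0  (bit 5 = 0)
position 5: 100 → 0  (bit 4 = 0)
position 3: 011 → 0  (bit 3 = 0)
position 7: 010 → 0  (bit 2 = 0)
position 2: 001 → 0  (bit 1 = 0)
position 0: 000 → 0  (bit 0 = 0)
bits b7..b0 = 10000000 = 128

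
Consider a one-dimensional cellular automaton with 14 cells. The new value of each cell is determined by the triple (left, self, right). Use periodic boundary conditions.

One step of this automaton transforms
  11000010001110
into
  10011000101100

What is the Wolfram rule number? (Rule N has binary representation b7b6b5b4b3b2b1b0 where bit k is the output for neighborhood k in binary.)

position 11: 111 → 1  (bit 7 = 1)
position 1: 110 → 0  (bit 6 = 0)
position 13: 101 → 0  (bit 5 = 0)
position 2: 100 → 0  (bit 4 = 0)
position 0: 011 → 1  (bit 3 = 1)
position 6: 010 → 0  (bit 2 = 0)
position 5: 001 → 0  (bit 1 = 0)
position 3: 000 → 1  (bit 0 = 1)
bits b7..b0 = 10001001 = 137

137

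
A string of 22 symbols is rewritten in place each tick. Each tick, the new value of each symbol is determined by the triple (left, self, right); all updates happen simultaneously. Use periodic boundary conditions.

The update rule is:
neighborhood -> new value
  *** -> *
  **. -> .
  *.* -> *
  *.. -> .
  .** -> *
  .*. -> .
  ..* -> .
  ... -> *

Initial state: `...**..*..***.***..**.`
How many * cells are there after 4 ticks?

**.*......**.***...*..
*.*..****.*.***..*....
.*...***.*.***.....**.
...*.**.*.***..***.*..
count of *: 11

11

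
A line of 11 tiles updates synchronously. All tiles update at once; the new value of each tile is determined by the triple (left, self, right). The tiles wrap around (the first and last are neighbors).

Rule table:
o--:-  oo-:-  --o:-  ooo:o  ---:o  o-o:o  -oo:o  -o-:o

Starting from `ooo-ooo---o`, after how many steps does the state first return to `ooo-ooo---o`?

22

step 1: oo-ooo--o-o
step 2: o-ooo---ooo
step 3: -ooo--o-ooo
step 4: ooo---oooo-
step 5: oo--o-ooo-o
step 6: o---oooo-oo
step 7: --o-ooo-ooo
step 8: --oooo-ooo-
step 9: o-ooo-ooo--
step 10: oooo-ooo---
step 11: ooo-ooo--o-
step 12: oo-ooo---oo
step 13: o-ooo--o-oo
step 14: -ooo---oooo
step 15: ooo--o-ooo-
step 16: oo---oooo-o
step 17: o--o-ooo-oo
step 18: ---oooo-ooo
step 19: -o-ooo-ooo-
step 20: -oooo-ooo--
step 21: -ooo-ooo--o
step 22: ooo-ooo---o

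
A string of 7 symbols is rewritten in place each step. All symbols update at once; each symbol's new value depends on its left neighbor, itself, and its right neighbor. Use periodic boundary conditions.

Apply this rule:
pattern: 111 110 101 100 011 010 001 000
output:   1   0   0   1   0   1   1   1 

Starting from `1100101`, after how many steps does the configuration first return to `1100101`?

7

1011100
1001011
0111001
0010111
1110010
0101110
1100101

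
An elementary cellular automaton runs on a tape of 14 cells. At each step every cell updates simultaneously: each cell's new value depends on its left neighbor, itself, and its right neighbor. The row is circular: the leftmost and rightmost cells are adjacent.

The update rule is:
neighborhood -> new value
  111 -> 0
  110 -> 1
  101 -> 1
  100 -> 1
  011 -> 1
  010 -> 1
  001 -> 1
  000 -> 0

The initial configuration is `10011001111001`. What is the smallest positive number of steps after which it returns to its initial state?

step 1: 11111111001111
step 2: 00000001111000
step 3: 00000011001100
step 4: 00000111111110
step 5: 00001100000011
step 6: 10011110000111
step 7: 11110011001100
step 8: 10011111111111
step 9: 11110000000000
step 10: 10011000000001
step 11: 11111100000011
step 12: 00000110000110
step 13: 00001111001111
step 14: 10011001111001

14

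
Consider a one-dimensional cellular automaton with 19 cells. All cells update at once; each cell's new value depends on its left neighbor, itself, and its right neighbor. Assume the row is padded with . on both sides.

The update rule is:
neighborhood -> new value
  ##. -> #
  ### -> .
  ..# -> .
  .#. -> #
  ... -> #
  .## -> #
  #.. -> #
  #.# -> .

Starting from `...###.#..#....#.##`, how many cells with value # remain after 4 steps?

##.#.#.##.####.#.##
##.#.#.##.#..#.#.##
##.#.#.##.##.#.#.##
##.#.#.##.##.#.#.##
count of #: 12

12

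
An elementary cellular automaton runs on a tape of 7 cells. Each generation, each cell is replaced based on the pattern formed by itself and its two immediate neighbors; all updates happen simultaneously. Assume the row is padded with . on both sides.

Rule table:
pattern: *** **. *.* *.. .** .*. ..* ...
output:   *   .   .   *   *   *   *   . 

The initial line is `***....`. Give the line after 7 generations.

****..*

**.*...
*..**..
****.*.
***..**
**.***.
*..**.*
****..*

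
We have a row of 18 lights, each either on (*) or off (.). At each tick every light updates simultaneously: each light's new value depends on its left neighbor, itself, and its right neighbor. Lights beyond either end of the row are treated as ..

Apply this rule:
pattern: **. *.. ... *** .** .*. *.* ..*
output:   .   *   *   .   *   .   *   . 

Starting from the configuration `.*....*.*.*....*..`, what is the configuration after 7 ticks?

..*..*.*..*.*.*.**

tick 1: ..***..*.*.***..**
tick 2: *.*..*..*.**..*.*.
tick 3: .*.*..*..**.*..*.*
tick 4: ..*.*..*.*.*.*..*.
tick 5: *..*.*..*.*.*.*..*
tick 6: .*..*.*..*.*.*.*..
tick 7: ..*..*.*..*.*.*.**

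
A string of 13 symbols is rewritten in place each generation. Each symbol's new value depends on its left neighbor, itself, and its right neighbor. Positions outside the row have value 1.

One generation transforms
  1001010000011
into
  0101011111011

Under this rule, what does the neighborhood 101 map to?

At position 4 the neighborhood is 101; the next row has 0 there.

0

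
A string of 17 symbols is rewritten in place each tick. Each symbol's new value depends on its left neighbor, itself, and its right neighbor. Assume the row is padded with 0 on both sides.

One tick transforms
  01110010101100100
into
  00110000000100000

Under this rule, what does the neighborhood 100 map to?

At position 4 the neighborhood is 100; the next row has 0 there.

0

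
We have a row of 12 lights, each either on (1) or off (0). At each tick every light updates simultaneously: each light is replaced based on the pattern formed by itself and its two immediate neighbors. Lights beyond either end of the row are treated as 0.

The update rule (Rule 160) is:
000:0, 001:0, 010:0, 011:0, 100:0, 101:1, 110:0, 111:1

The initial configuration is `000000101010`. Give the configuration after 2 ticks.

000000001000

000000010100
000000001000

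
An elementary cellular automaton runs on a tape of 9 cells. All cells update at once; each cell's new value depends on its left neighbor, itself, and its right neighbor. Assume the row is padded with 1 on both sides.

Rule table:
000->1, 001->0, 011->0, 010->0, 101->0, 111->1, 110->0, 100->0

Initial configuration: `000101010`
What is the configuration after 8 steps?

011111000

step 1: 010000000
step 2: 000111110
step 3: 010011100
step 4: 000001000
step 5: 011100010
step 6: 001001000
step 7: 000000010
step 8: 011111000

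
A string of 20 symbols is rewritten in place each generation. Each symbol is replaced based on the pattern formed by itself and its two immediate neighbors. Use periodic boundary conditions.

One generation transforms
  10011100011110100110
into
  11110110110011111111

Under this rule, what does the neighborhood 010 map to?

At position 0 the neighborhood is 010; the next row has 1 there.

1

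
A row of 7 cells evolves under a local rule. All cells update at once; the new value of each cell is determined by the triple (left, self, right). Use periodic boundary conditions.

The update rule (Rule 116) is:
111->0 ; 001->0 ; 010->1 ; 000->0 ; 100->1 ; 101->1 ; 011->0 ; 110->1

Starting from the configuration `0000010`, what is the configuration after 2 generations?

1000001

0000011
1000001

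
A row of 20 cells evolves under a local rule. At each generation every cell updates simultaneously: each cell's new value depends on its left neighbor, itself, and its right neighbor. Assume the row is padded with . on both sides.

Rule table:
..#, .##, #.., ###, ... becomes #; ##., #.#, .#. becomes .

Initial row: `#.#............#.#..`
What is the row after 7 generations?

#########..###.###.#

...############...##
##############.####.
#############..###.#
############.####...
###########..###.###
##########.####..##.
#########..###.###.#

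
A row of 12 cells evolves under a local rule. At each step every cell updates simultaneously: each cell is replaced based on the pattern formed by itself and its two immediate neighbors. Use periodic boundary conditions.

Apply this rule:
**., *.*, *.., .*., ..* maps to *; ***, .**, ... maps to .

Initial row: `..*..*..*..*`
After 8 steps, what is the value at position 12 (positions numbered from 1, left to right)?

.

************
............
............  (fixed point — unchanged through step 8)
position 12 holds .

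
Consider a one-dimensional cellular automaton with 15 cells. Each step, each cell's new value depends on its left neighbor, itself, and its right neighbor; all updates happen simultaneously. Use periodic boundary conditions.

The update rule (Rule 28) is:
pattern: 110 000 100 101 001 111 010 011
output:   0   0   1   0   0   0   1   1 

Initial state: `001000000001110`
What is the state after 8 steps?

step 1: 001100000001001
step 2: 101010000001101
step 3: 001011000001001
step 4: 101010100001101
step 5: 001010110001001
step 6: 101010101001101
step 7: 001010101101001
step 8: 101010101001101

101010101001101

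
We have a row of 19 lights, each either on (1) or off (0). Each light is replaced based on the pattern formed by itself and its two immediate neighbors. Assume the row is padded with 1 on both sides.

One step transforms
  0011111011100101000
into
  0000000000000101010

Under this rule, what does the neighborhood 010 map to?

At position 13 the neighborhood is 010; the next row has 1 there.

1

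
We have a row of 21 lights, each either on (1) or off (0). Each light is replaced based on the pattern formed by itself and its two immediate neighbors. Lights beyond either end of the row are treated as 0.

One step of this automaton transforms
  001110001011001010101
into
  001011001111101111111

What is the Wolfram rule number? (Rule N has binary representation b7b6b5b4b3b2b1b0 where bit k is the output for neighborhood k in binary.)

124

position 3: 111 → 0  (bit 7 = 0)
position 4: 110 → 1  (bit 6 = 1)
position 9: 101 → 1  (bit 5 = 1)
position 5: 100 → 1  (bit 4 = 1)
position 2: 011 → 1  (bit 3 = 1)
position 8: 010 → 1  (bit 2 = 1)
position 1: 001 → 0  (bit 1 = 0)
position 0: 000 → 0  (bit 0 = 0)
bits b7..b0 = 01111100 = 124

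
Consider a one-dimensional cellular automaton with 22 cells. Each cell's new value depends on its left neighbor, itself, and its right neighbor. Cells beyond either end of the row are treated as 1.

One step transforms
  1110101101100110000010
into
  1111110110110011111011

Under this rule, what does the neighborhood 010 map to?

At position 4 the neighborhood is 010; the next row has 1 there.

1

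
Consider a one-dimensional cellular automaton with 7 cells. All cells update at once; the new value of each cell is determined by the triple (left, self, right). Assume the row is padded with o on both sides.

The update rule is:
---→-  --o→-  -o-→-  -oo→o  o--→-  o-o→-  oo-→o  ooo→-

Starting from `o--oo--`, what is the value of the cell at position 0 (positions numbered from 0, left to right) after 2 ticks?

o--oo--  (fixed point — unchanged through tick 2)
position 0 holds o

o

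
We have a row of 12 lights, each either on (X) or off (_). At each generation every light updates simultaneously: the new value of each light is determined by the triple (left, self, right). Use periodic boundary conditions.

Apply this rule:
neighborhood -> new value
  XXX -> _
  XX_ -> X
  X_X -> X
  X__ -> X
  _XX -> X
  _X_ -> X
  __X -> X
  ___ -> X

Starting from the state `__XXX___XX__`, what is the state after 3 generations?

generation 1: XXX_XXXXXXXX
generation 2: __XXX_______
generation 3: XXX_XXXXXXXX

XXX_XXXXXXXX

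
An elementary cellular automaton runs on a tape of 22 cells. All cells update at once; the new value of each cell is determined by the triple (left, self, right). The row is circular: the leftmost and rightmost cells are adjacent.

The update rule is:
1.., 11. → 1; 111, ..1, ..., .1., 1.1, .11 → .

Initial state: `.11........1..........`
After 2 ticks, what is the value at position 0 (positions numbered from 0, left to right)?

..11........1.........
...11........1........
position 0 holds .

.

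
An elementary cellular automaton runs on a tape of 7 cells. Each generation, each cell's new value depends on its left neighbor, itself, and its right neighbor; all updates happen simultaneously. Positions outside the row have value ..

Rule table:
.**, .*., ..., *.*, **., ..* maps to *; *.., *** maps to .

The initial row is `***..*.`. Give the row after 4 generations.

*.*.**.
******.
*....*.
*.****.

*.****.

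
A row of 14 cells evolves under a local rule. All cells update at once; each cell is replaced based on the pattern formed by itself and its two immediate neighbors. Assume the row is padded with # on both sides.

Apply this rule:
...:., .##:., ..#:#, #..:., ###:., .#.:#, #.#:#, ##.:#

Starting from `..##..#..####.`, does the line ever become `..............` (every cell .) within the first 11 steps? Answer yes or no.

step 1: .#.#.##.#...##
step 2: #####.###..#..
step 3: ....##..#.##.#
step 4: ...#.#.###.##.
step 5: ..#####..##.##
step 6: .#....#.#.##..
step 7: ##...#####.#.#
step 8: .#..#....####.
step 9: ##.##...#...##
step 10: .##.#..##..#..
step 11: #.###.#.#.##.#
step 11 is #.###.#.#.##.#, still not uniform .

no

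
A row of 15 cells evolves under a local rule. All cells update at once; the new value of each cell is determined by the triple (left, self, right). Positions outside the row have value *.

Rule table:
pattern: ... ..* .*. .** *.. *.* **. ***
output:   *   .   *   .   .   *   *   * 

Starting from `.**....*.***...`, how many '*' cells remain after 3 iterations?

12

iteration 1: *.*.**.**.**.*.
iteration 2: ****.**.**.****
iteration 3: *****.**.**.***
count of *: 12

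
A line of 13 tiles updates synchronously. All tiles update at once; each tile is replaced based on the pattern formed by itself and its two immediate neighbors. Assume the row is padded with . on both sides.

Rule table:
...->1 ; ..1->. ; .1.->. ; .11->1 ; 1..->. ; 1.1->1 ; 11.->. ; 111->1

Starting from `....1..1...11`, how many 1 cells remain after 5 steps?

6

step 1: 111......1.1.
step 2: 11..1111..1..
step 3: 1...111.....1
step 4: ..1.11..111..
step 5: 1..11...11..1
count of 1: 6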